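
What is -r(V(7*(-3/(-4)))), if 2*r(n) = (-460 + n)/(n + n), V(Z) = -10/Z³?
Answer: -213035/128 ≈ -1664.3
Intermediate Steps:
V(Z) = -10/Z³
r(n) = (-460 + n)/(4*n) (r(n) = ((-460 + n)/(n + n))/2 = ((-460 + n)/((2*n)))/2 = ((-460 + n)*(1/(2*n)))/2 = ((-460 + n)/(2*n))/2 = (-460 + n)/(4*n))
-r(V(7*(-3/(-4)))) = -(-460 - 10/(7*(-3/(-4)))³)/(4*((-10/(7*(-3/(-4)))³))) = -(-460 - 10/(7*(-3*(-¼)))³)/(4*((-10/(7*(-3*(-¼)))³))) = -(-460 - 10/(7*(¾))³)/(4*((-10/(7*(¾))³))) = -(-460 - 10/(21/4)³)/(4*((-10/(21/4)³))) = -(-460 - 10*64/9261)/(4*((-10*64/9261))) = -(-460 - 640/9261)/(4*(-640/9261)) = -(-9261)*(-4260700)/(4*640*9261) = -1*213035/128 = -213035/128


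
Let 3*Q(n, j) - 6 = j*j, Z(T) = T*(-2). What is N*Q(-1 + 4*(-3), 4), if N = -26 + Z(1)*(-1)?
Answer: -176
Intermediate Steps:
Z(T) = -2*T
Q(n, j) = 2 + j²/3 (Q(n, j) = 2 + (j*j)/3 = 2 + j²/3)
N = -24 (N = -26 - 2*1*(-1) = -26 - 2*(-1) = -26 + 2 = -24)
N*Q(-1 + 4*(-3), 4) = -24*(2 + (⅓)*4²) = -24*(2 + (⅓)*16) = -24*(2 + 16/3) = -24*22/3 = -176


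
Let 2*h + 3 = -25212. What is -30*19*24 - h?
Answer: -2145/2 ≈ -1072.5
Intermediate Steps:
h = -25215/2 (h = -3/2 + (½)*(-25212) = -3/2 - 12606 = -25215/2 ≈ -12608.)
-30*19*24 - h = -30*19*24 - 1*(-25215/2) = -570*24 + 25215/2 = -13680 + 25215/2 = -2145/2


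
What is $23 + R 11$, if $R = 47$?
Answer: $540$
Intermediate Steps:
$23 + R 11 = 23 + 47 \cdot 11 = 23 + 517 = 540$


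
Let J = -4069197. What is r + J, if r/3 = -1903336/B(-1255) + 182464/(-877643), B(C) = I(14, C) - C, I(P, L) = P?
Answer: -1512331538173697/371242989 ≈ -4.0737e+6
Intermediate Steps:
B(C) = 14 - C
r = -1670681063864/371242989 (r = 3*(-1903336/(14 - 1*(-1255)) + 182464/(-877643)) = 3*(-1903336/(14 + 1255) + 182464*(-1/877643)) = 3*(-1903336/1269 - 182464/877643) = 3*(-1670681063864/1113728967) = -1670681063864/371242989 ≈ -4500.2)
r + J = -1670681063864/371242989 - 4069197 = -1512331538173697/371242989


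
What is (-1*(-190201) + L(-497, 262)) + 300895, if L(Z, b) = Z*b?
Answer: 360882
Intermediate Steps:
(-1*(-190201) + L(-497, 262)) + 300895 = (-1*(-190201) - 497*262) + 300895 = (190201 - 130214) + 300895 = 59987 + 300895 = 360882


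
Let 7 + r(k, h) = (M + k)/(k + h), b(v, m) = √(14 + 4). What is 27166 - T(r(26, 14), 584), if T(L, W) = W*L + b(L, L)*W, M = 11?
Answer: 153569/5 - 1752*√2 ≈ 28236.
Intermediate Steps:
b(v, m) = 3*√2 (b(v, m) = √18 = 3*√2)
r(k, h) = -7 + (11 + k)/(h + k) (r(k, h) = -7 + (11 + k)/(k + h) = -7 + (11 + k)/(h + k))
T(L, W) = L*W + 3*W*√2 (T(L, W) = W*L + (3*√2)*W = L*W + 3*W*√2)
27166 - T(r(26, 14), 584) = 27166 - 584*((11 - 7*14 - 6*26)/(14 + 26) + 3*√2) = 27166 - 584*((11 - 98 - 156)/40 + 3*√2) = 27166 - 584*((1/40)*(-243) + 3*√2) = 27166 - 584*(-243/40 + 3*√2) = 27166 - (-17739/5 + 1752*√2) = 27166 + (17739/5 - 1752*√2) = 153569/5 - 1752*√2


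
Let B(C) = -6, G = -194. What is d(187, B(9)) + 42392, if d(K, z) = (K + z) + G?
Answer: 42379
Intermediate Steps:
d(K, z) = -194 + K + z (d(K, z) = (K + z) - 194 = -194 + K + z)
d(187, B(9)) + 42392 = (-194 + 187 - 6) + 42392 = -13 + 42392 = 42379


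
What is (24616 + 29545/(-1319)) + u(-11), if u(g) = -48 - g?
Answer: 32390156/1319 ≈ 24557.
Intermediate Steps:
(24616 + 29545/(-1319)) + u(-11) = (24616 + 29545/(-1319)) + (-48 - 1*(-11)) = (24616 + 29545*(-1/1319)) + (-48 + 11) = (24616 - 29545/1319) - 37 = 32438959/1319 - 37 = 32390156/1319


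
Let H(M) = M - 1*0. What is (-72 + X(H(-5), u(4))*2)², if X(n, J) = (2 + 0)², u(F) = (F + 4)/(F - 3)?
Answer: 4096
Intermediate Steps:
H(M) = M (H(M) = M + 0 = M)
u(F) = (4 + F)/(-3 + F)
X(n, J) = 4 (X(n, J) = 2² = 4)
(-72 + X(H(-5), u(4))*2)² = (-72 + 4*2)² = (-72 + 8)² = (-64)² = 4096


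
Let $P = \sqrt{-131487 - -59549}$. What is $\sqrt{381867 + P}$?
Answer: $\sqrt{381867 + i \sqrt{71938}} \approx 617.95 + 0.217 i$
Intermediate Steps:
$P = i \sqrt{71938}$ ($P = \sqrt{-131487 + 59549} = \sqrt{-71938} = i \sqrt{71938} \approx 268.21 i$)
$\sqrt{381867 + P} = \sqrt{381867 + i \sqrt{71938}}$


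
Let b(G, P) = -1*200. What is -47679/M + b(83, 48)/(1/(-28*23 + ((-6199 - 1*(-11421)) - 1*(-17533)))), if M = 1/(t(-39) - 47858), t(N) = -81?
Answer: 2281261381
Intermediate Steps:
b(G, P) = -200
M = -1/47939 (M = 1/(-81 - 47858) = 1/(-47939) = -1/47939 ≈ -2.0860e-5)
-47679/M + b(83, 48)/(1/(-28*23 + ((-6199 - 1*(-11421)) - 1*(-17533)))) = -47679/(-1/47939) - (3377800 + 200*(-6199 - 1*(-11421))) = -47679*(-47939) - (3377800 + 200*(-6199 + 11421)) = 2285683581 - 200/(1/(-644 + (5222 + 17533))) = 2285683581 - 200/(1/(-644 + 22755)) = 2285683581 - 200/(1/22111) = 2285683581 - 200/1/22111 = 2285683581 - 200*22111 = 2285683581 - 4422200 = 2281261381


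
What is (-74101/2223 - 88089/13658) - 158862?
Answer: -4824533680013/30361734 ≈ -1.5890e+5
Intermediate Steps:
(-74101/2223 - 88089/13658) - 158862 = -1207893305/30361734 - 158862 = -4824533680013/30361734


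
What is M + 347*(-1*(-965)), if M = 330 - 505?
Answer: 334680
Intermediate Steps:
M = -175
M + 347*(-1*(-965)) = -175 + 347*(-1*(-965)) = -175 + 347*965 = -175 + 334855 = 334680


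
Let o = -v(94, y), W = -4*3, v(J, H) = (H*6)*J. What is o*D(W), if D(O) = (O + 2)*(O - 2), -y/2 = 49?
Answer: 7738080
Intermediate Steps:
y = -98 (y = -2*49 = -98)
v(J, H) = 6*H*J (v(J, H) = (6*H)*J = 6*H*J)
W = -12
D(O) = (-2 + O)*(2 + O) (D(O) = (2 + O)*(-2 + O) = (-2 + O)*(2 + O))
o = 55272 (o = -6*(-98)*94 = -1*(-55272) = 55272)
o*D(W) = 55272*(-4 + (-12)²) = 55272*(-4 + 144) = 55272*140 = 7738080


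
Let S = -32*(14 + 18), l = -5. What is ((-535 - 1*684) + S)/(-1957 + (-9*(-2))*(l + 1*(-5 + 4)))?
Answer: 2243/2065 ≈ 1.0862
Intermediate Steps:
S = -1024 (S = -32*32 = -1024)
((-535 - 1*684) + S)/(-1957 + (-9*(-2))*(l + 1*(-5 + 4))) = ((-535 - 1*684) - 1024)/(-1957 + (-9*(-2))*(-5 + 1*(-5 + 4))) = ((-535 - 684) - 1024)/(-1957 + 18*(-5 + 1*(-1))) = (-1219 - 1024)/(-1957 + 18*(-5 - 1)) = -2243/(-1957 + 18*(-6)) = -2243/(-1957 - 108) = -2243/(-2065) = -2243*(-1/2065) = 2243/2065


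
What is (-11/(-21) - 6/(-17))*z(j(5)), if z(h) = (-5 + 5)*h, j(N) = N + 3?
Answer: 0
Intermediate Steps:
j(N) = 3 + N
z(h) = 0 (z(h) = 0*h = 0)
(-11/(-21) - 6/(-17))*z(j(5)) = (-11/(-21) - 6/(-17))*0 = (-11*(-1/21) - 6*(-1/17))*0 = (11/21 + 6/17)*0 = (313/357)*0 = 0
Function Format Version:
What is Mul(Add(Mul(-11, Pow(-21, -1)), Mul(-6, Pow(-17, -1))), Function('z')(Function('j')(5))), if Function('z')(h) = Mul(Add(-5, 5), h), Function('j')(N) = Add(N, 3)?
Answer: 0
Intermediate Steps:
Function('j')(N) = Add(3, N)
Function('z')(h) = 0 (Function('z')(h) = Mul(0, h) = 0)
Mul(Add(Mul(-11, Pow(-21, -1)), Mul(-6, Pow(-17, -1))), Function('z')(Function('j')(5))) = Mul(Add(Mul(-11, Pow(-21, -1)), Mul(-6, Pow(-17, -1))), 0) = Mul(Add(Mul(-11, Rational(-1, 21)), Mul(-6, Rational(-1, 17))), 0) = Mul(Add(Rational(11, 21), Rational(6, 17)), 0) = Mul(Rational(313, 357), 0) = 0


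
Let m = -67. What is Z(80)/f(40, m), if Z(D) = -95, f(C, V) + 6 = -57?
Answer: 95/63 ≈ 1.5079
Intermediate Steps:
f(C, V) = -63 (f(C, V) = -6 - 57 = -63)
Z(80)/f(40, m) = -95/(-63) = -95*(-1/63) = 95/63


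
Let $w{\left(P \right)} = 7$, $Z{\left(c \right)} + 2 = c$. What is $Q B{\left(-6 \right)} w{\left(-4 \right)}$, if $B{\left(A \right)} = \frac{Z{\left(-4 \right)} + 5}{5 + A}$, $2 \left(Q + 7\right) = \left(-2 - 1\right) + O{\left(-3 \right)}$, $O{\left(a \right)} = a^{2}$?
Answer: $-28$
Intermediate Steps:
$Z{\left(c \right)} = -2 + c$
$Q = -4$ ($Q = -7 + \frac{\left(-2 - 1\right) + \left(-3\right)^{2}}{2} = -7 + \frac{\left(-2 - 1\right) + 9}{2} = -7 + \frac{-3 + 9}{2} = -7 + \frac{1}{2} \cdot 6 = -7 + 3 = -4$)
$B{\left(A \right)} = - \frac{1}{5 + A}$ ($B{\left(A \right)} = \frac{\left(-2 - 4\right) + 5}{5 + A} = \frac{-6 + 5}{5 + A} = - \frac{1}{5 + A}$)
$Q B{\left(-6 \right)} w{\left(-4 \right)} = - 4 \left(- \frac{1}{5 - 6}\right) 7 = - 4 \left(- \frac{1}{-1}\right) 7 = - 4 \left(\left(-1\right) \left(-1\right)\right) 7 = \left(-4\right) 1 \cdot 7 = \left(-4\right) 7 = -28$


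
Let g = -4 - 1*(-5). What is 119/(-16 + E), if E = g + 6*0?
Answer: -119/15 ≈ -7.9333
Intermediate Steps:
g = 1 (g = -4 + 5 = 1)
E = 1 (E = 1 + 6*0 = 1 + 0 = 1)
119/(-16 + E) = 119/(-16 + 1) = 119/(-15) = -1/15*119 = -119/15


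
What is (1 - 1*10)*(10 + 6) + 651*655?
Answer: 426261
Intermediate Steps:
(1 - 1*10)*(10 + 6) + 651*655 = (1 - 10)*16 + 426405 = -9*16 + 426405 = -144 + 426405 = 426261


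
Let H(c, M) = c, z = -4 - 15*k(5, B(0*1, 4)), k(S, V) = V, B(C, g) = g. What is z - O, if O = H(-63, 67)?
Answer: -1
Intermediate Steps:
z = -64 (z = -4 - 15*4 = -4 - 60 = -64)
O = -63
z - O = -64 - 1*(-63) = -64 + 63 = -1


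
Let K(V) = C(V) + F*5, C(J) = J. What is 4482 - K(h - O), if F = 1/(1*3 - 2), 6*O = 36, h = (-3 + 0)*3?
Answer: 4492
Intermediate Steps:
h = -9 (h = -3*3 = -9)
O = 6 (O = (⅙)*36 = 6)
F = 1 (F = 1/(3 - 2) = 1/1 = 1)
K(V) = 5 + V (K(V) = V + 1*5 = V + 5 = 5 + V)
4482 - K(h - O) = 4482 - (5 + (-9 - 1*6)) = 4482 - (5 + (-9 - 6)) = 4482 - (5 - 15) = 4482 - 1*(-10) = 4482 + 10 = 4492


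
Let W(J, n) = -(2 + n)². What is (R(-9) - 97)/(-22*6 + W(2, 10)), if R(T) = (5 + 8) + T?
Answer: 31/92 ≈ 0.33696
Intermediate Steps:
R(T) = 13 + T
(R(-9) - 97)/(-22*6 + W(2, 10)) = ((13 - 9) - 97)/(-22*6 - (2 + 10)²) = (4 - 97)/(-132 - 1*12²) = -93/(-132 - 1*144) = -93/(-132 - 144) = -93/(-276) = -93*(-1/276) = 31/92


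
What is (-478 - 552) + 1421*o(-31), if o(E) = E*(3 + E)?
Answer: 1232398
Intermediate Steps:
(-478 - 552) + 1421*o(-31) = (-478 - 552) + 1421*(-31*(3 - 31)) = -1030 + 1421*(-31*(-28)) = -1030 + 1421*868 = -1030 + 1233428 = 1232398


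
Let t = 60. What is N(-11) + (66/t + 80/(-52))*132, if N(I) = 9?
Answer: -3177/65 ≈ -48.877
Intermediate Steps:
N(-11) + (66/t + 80/(-52))*132 = 9 + (66/60 + 80/(-52))*132 = 9 + (66*(1/60) + 80*(-1/52))*132 = 9 + (11/10 - 20/13)*132 = 9 - 57/130*132 = 9 - 3762/65 = -3177/65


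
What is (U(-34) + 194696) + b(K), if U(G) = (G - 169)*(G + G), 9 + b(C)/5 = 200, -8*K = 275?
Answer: 209455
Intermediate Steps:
K = -275/8 (K = -1/8*275 = -275/8 ≈ -34.375)
b(C) = 955 (b(C) = -45 + 5*200 = -45 + 1000 = 955)
U(G) = 2*G*(-169 + G) (U(G) = (-169 + G)*(2*G) = 2*G*(-169 + G))
(U(-34) + 194696) + b(K) = (2*(-34)*(-169 - 34) + 194696) + 955 = (2*(-34)*(-203) + 194696) + 955 = (13804 + 194696) + 955 = 208500 + 955 = 209455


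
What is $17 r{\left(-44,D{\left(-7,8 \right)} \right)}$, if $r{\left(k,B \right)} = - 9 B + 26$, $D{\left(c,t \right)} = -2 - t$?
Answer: $1972$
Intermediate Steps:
$r{\left(k,B \right)} = 26 - 9 B$
$17 r{\left(-44,D{\left(-7,8 \right)} \right)} = 17 \left(26 - 9 \left(-2 - 8\right)\right) = 17 \left(26 - -90\right) = 17 \left(26 + 90\right) = 17 \cdot 116 = 1972$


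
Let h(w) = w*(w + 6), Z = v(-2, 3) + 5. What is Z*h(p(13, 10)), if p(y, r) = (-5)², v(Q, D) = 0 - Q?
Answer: 5425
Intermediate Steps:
v(Q, D) = -Q
p(y, r) = 25
Z = 7 (Z = -1*(-2) + 5 = 2 + 5 = 7)
h(w) = w*(6 + w)
Z*h(p(13, 10)) = 7*(25*(6 + 25)) = 7*(25*31) = 7*775 = 5425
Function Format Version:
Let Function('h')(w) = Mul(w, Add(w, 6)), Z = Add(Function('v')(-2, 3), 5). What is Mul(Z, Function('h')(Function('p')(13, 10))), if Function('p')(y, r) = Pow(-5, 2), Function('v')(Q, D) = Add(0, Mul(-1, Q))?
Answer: 5425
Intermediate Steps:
Function('v')(Q, D) = Mul(-1, Q)
Function('p')(y, r) = 25
Z = 7 (Z = Add(Mul(-1, -2), 5) = Add(2, 5) = 7)
Function('h')(w) = Mul(w, Add(6, w))
Mul(Z, Function('h')(Function('p')(13, 10))) = Mul(7, Mul(25, Add(6, 25))) = Mul(7, Mul(25, 31)) = Mul(7, 775) = 5425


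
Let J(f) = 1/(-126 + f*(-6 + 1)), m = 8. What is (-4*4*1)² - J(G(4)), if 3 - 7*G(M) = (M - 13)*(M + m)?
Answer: 367879/1437 ≈ 256.00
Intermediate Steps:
G(M) = 3/7 - (-13 + M)*(8 + M)/7 (G(M) = 3/7 - (M - 13)*(M + 8)/7 = 3/7 - (-13 + M)*(8 + M)/7)
J(f) = 1/(-126 - 5*f) (J(f) = 1/(-126 + f*(-5)) = 1/(-126 - 5*f))
(-4*4*1)² - J(G(4)) = (-4*4*1)² - (-1)/(126 + 5*(107/7 - ⅐*4² + (5/7)*4)) = (-16*1)² - (-1)/(126 + 5*(107/7 - ⅐*16 + 20/7)) = (-16)² - (-1)/(126 + 5*(107/7 - 16/7 + 20/7)) = 256 - (-1)/(126 + 5*(111/7)) = 256 - (-1)/(126 + 555/7) = 256 - (-1)/1437/7 = 256 - (-1)*7/1437 = 256 - 1*(-7/1437) = 256 + 7/1437 = 367879/1437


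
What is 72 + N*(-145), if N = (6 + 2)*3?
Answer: -3408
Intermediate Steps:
N = 24 (N = 8*3 = 24)
72 + N*(-145) = 72 + 24*(-145) = 72 - 3480 = -3408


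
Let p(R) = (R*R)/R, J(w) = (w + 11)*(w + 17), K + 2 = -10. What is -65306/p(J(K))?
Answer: 65306/5 ≈ 13061.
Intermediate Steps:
K = -12 (K = -2 - 10 = -12)
J(w) = (11 + w)*(17 + w)
p(R) = R (p(R) = R²/R = R)
-65306/p(J(K)) = -65306/(187 + (-12)² + 28*(-12)) = -65306/(187 + 144 - 336) = -65306/(-5) = -65306*(-⅕) = 65306/5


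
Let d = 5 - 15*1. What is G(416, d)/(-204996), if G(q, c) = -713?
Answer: 713/204996 ≈ 0.0034781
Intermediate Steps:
d = -10 (d = 5 - 15 = -10)
G(416, d)/(-204996) = -713/(-204996) = -713*(-1/204996) = 713/204996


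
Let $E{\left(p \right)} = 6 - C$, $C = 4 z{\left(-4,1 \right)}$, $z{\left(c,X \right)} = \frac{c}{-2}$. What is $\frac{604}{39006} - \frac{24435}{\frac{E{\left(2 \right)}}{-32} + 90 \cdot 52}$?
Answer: $- \frac{7602278818}{1460404143} \approx -5.2056$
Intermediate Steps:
$z{\left(c,X \right)} = - \frac{c}{2}$ ($z{\left(c,X \right)} = c \left(- \frac{1}{2}\right) = - \frac{c}{2}$)
$C = 8$ ($C = 4 \left(\left(- \frac{1}{2}\right) \left(-4\right)\right) = 4 \cdot 2 = 8$)
$E{\left(p \right)} = -2$ ($E{\left(p \right)} = 6 - 8 = -2$)
$\frac{604}{39006} - \frac{24435}{\frac{E{\left(2 \right)}}{-32} + 90 \cdot 52} = \frac{604}{39006} - \frac{24435}{- \frac{2}{-32} + 90 \cdot 52} = 604 \cdot \frac{1}{39006} - \frac{24435}{\left(-2\right) \left(- \frac{1}{32}\right) + 4680} = \frac{302}{19503} - \frac{24435}{\frac{1}{16} + 4680} = \frac{302}{19503} - \frac{24435}{\frac{74881}{16}} = \frac{302}{19503} - \frac{390960}{74881} = - \frac{7602278818}{1460404143}$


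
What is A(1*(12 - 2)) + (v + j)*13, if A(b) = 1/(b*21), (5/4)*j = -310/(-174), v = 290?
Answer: 7690723/2030 ≈ 3788.5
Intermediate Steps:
j = 124/87 (j = 4*(-310/(-174))/5 = 4*(-310*(-1/174))/5 = (⅘)*(155/87) = 124/87 ≈ 1.4253)
A(b) = 1/(21*b) (A(b) = (1/21)/b = 1/(21*b))
A(1*(12 - 2)) + (v + j)*13 = 1/(21*((1*(12 - 2)))) + (290 + 124/87)*13 = 1/(21*((1*10))) + (25354/87)*13 = (1/21)/10 + 329602/87 = (1/21)*(⅒) + 329602/87 = 1/210 + 329602/87 = 7690723/2030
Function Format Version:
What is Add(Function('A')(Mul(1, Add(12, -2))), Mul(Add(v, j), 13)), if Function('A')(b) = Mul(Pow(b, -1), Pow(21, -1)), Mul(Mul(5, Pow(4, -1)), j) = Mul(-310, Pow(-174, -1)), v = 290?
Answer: Rational(7690723, 2030) ≈ 3788.5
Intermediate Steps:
j = Rational(124, 87) (j = Mul(Rational(4, 5), Mul(-310, Pow(-174, -1))) = Mul(Rational(4, 5), Mul(-310, Rational(-1, 174))) = Mul(Rational(4, 5), Rational(155, 87)) = Rational(124, 87) ≈ 1.4253)
Function('A')(b) = Mul(Rational(1, 21), Pow(b, -1)) (Function('A')(b) = Mul(Pow(b, -1), Rational(1, 21)) = Mul(Rational(1, 21), Pow(b, -1)))
Add(Function('A')(Mul(1, Add(12, -2))), Mul(Add(v, j), 13)) = Add(Mul(Rational(1, 21), Pow(Mul(1, Add(12, -2)), -1)), Mul(Add(290, Rational(124, 87)), 13)) = Add(Mul(Rational(1, 21), Pow(Mul(1, 10), -1)), Mul(Rational(25354, 87), 13)) = Add(Mul(Rational(1, 21), Pow(10, -1)), Rational(329602, 87)) = Add(Mul(Rational(1, 21), Rational(1, 10)), Rational(329602, 87)) = Add(Rational(1, 210), Rational(329602, 87)) = Rational(7690723, 2030)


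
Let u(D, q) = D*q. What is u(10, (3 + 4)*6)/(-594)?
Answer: -70/99 ≈ -0.70707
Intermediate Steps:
u(10, (3 + 4)*6)/(-594) = (10*((3 + 4)*6))/(-594) = (10*(7*6))*(-1/594) = (10*42)*(-1/594) = 420*(-1/594) = -70/99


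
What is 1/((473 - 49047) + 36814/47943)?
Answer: -47943/2328746468 ≈ -2.0587e-5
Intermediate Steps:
1/((473 - 49047) + 36814/47943) = 1/(-48574 + 36814*(1/47943)) = 1/(-48574 + 36814/47943) = 1/(-2328746468/47943) = -47943/2328746468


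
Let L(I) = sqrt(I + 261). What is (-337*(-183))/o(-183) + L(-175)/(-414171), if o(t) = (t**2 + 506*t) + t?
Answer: -337/324 - sqrt(86)/414171 ≈ -1.0401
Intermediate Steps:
o(t) = t**2 + 507*t
L(I) = sqrt(261 + I)
(-337*(-183))/o(-183) + L(-175)/(-414171) = (-337*(-183))/((-183*(507 - 183))) + sqrt(261 - 175)/(-414171) = 61671/((-183*324)) + sqrt(86)*(-1/414171) = 61671/(-59292) - sqrt(86)/414171 = 61671*(-1/59292) - sqrt(86)/414171 = -337/324 - sqrt(86)/414171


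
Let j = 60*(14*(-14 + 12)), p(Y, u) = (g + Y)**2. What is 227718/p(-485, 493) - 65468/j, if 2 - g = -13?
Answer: 185555593/4638900 ≈ 40.000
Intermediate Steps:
g = 15 (g = 2 - 1*(-13) = 2 + 13 = 15)
p(Y, u) = (15 + Y)**2
j = -1680 (j = 60*(14*(-2)) = 60*(-28) = -1680)
227718/p(-485, 493) - 65468/j = 227718/((15 - 485)**2) - 65468/(-1680) = 227718/((-470)**2) - 65468*(-1/1680) = 227718/220900 + 16367/420 = 227718*(1/220900) + 16367/420 = 113859/110450 + 16367/420 = 185555593/4638900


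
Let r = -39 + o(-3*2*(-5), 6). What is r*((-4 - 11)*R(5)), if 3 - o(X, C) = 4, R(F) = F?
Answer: 3000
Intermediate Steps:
o(X, C) = -1 (o(X, C) = 3 - 1*4 = 3 - 4 = -1)
r = -40 (r = -39 - 1 = -40)
r*((-4 - 11)*R(5)) = -40*(-4 - 11)*5 = -(-600)*5 = -40*(-75) = 3000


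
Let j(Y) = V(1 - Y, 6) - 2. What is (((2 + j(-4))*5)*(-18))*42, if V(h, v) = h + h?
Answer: -37800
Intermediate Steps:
V(h, v) = 2*h
j(Y) = -2*Y (j(Y) = 2*(1 - Y) - 2 = (2 - 2*Y) - 2 = -2*Y)
(((2 + j(-4))*5)*(-18))*42 = (((2 - 2*(-4))*5)*(-18))*42 = (((2 + 8)*5)*(-18))*42 = ((10*5)*(-18))*42 = (50*(-18))*42 = -900*42 = -37800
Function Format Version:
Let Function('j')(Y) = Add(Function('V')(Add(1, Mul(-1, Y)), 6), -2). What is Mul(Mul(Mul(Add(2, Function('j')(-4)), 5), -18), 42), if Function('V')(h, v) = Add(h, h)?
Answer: -37800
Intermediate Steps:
Function('V')(h, v) = Mul(2, h)
Function('j')(Y) = Mul(-2, Y) (Function('j')(Y) = Add(Mul(2, Add(1, Mul(-1, Y))), -2) = Add(Add(2, Mul(-2, Y)), -2) = Mul(-2, Y))
Mul(Mul(Mul(Add(2, Function('j')(-4)), 5), -18), 42) = Mul(Mul(Mul(Add(2, Mul(-2, -4)), 5), -18), 42) = Mul(Mul(Mul(Add(2, 8), 5), -18), 42) = Mul(Mul(Mul(10, 5), -18), 42) = Mul(Mul(50, -18), 42) = Mul(-900, 42) = -37800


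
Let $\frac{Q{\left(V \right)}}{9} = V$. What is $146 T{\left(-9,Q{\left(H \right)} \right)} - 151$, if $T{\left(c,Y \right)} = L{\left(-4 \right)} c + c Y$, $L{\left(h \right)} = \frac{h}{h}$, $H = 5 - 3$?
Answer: $-25117$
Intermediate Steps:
$H = 2$ ($H = 5 - 3 = 2$)
$Q{\left(V \right)} = 9 V$
$L{\left(h \right)} = 1$
$T{\left(c,Y \right)} = c + Y c$ ($T{\left(c,Y \right)} = 1 c + c Y = c + Y c$)
$146 T{\left(-9,Q{\left(H \right)} \right)} - 151 = 146 \left(- 9 \left(1 + 9 \cdot 2\right)\right) - 151 = 146 \left(- 9 \left(1 + 18\right)\right) - 151 = 146 \left(\left(-9\right) 19\right) - 151 = 146 \left(-171\right) - 151 = -24966 - 151 = -25117$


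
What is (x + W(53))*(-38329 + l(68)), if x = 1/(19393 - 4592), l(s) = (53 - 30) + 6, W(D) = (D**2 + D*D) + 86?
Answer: -3233473861500/14801 ≈ -2.1846e+8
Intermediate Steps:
W(D) = 86 + 2*D**2 (W(D) = (D**2 + D**2) + 86 = 2*D**2 + 86 = 86 + 2*D**2)
l(s) = 29 (l(s) = 23 + 6 = 29)
x = 1/14801 ≈ 6.7563e-5
(x + W(53))*(-38329 + l(68)) = (1/14801 + (86 + 2*53**2))*(-38329 + 29) = (1/14801 + (86 + 2*2809))*(-38300) = (1/14801 + (86 + 5618))*(-38300) = (1/14801 + 5704)*(-38300) = (84424905/14801)*(-38300) = -3233473861500/14801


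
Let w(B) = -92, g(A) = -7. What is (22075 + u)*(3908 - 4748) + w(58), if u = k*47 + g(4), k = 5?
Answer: -18734612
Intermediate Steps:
u = 228 (u = 5*47 - 7 = 235 - 7 = 228)
(22075 + u)*(3908 - 4748) + w(58) = (22075 + 228)*(3908 - 4748) - 92 = 22303*(-840) - 92 = -18734520 - 92 = -18734612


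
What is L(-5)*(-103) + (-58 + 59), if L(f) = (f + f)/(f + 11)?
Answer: 518/3 ≈ 172.67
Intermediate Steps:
L(f) = 2*f/(11 + f) (L(f) = (2*f)/(11 + f) = 2*f/(11 + f))
L(-5)*(-103) + (-58 + 59) = (2*(-5)/(11 - 5))*(-103) + (-58 + 59) = (2*(-5)/6)*(-103) + 1 = (2*(-5)*(⅙))*(-103) + 1 = -5/3*(-103) + 1 = 515/3 + 1 = 518/3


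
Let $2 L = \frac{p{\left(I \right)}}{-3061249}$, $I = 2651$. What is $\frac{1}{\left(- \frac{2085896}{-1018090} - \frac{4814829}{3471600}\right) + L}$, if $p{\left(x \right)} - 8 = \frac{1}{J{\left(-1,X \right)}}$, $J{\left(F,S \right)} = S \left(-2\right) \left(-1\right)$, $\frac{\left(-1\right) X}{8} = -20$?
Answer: $\frac{2885248606345001600}{1909780741417563351} \approx 1.5108$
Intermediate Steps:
$X = 160$ ($X = \left(-8\right) \left(-20\right) = 160$)
$J{\left(F,S \right)} = 2 S$ ($J{\left(F,S \right)} = - 2 S \left(-1\right) = 2 S$)
$p{\left(x \right)} = \frac{2561}{320}$ ($p{\left(x \right)} = 8 + \frac{1}{2 \cdot 160} = 8 + \frac{1}{320} = \frac{2561}{320}$)
$L = - \frac{2561}{1959199360}$ ($L = \frac{\frac{2561}{320} \frac{1}{-3061249}}{2} = \frac{\frac{2561}{320} \left(- \frac{1}{3061249}\right)}{2} = \frac{1}{2} \left(- \frac{2561}{979599680}\right) = - \frac{2561}{1959199360} \approx -1.3072 \cdot 10^{-6}$)
$\frac{1}{\left(- \frac{2085896}{-1018090} - \frac{4814829}{3471600}\right) + L} = \frac{1}{\left(- \frac{2085896}{-1018090} - \frac{4814829}{3471600}\right) - \frac{2561}{1959199360}} = \frac{1}{\left(\left(-2085896\right) \left(- \frac{1}{1018090}\right) - \frac{1604943}{1157200}\right) - \frac{2561}{1959199360}} = \frac{1}{\left(\frac{1042948}{509045} - \frac{1604943}{1157200}\right) - \frac{2561}{1959199360}} = \frac{1}{\frac{77982243233}{117813374800} - \frac{2561}{1959199360}} = \frac{1}{\frac{1909780741417563351}{2885248606345001600}} = \frac{2885248606345001600}{1909780741417563351}$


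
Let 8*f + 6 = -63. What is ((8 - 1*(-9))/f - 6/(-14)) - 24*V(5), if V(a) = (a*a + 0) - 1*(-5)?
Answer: -348505/483 ≈ -721.54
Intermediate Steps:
f = -69/8 (f = -¾ + (⅛)*(-63) = -¾ - 63/8 = -69/8 ≈ -8.6250)
V(a) = 5 + a² (V(a) = (a² + 0) + 5 = a² + 5 = 5 + a²)
((8 - 1*(-9))/f - 6/(-14)) - 24*V(5) = ((8 - 1*(-9))/(-69/8) - 6/(-14)) - 24*(5 + 5²) = ((8 + 9)*(-8/69) - 6*(-1/14)) - 24*(5 + 25) = (17*(-8/69) + 3/7) - 24*30 = (-136/69 + 3/7) - 720 = -745/483 - 720 = -348505/483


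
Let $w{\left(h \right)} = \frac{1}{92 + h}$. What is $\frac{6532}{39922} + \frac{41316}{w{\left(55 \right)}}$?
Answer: $\frac{121232178638}{19961} \approx 6.0735 \cdot 10^{6}$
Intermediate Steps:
$\frac{6532}{39922} + \frac{41316}{w{\left(55 \right)}} = \frac{6532}{39922} + \frac{41316}{\frac{1}{92 + 55}} = 6532 \cdot \frac{1}{39922} + \frac{41316}{\frac{1}{147}} = \frac{3266}{19961} + 41316 \frac{1}{\frac{1}{147}} = \frac{3266}{19961} + 41316 \cdot 147 = \frac{3266}{19961} + 6073452 = \frac{121232178638}{19961}$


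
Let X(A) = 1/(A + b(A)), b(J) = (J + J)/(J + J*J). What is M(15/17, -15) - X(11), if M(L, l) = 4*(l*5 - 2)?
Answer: -20642/67 ≈ -308.09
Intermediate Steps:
b(J) = 2*J/(J + J**2) (b(J) = (2*J)/(J + J**2) = 2*J/(J + J**2))
M(L, l) = -8 + 20*l (M(L, l) = 4*(5*l - 2) = 4*(-2 + 5*l) = -8 + 20*l)
X(A) = 1/(A + 2/(1 + A))
M(15/17, -15) - X(11) = (-8 + 20*(-15)) - (1 + 11)/(2 + 11*(1 + 11)) = (-8 - 300) - 12/(2 + 11*12) = -308 - 12/(2 + 132) = -308 - 12/134 = -308 - 1*6/67 = -308 - 6/67 = -20642/67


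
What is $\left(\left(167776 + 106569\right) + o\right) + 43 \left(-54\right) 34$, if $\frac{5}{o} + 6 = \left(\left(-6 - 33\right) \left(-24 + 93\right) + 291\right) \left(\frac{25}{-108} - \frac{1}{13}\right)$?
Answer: $\frac{16784212091}{85898} \approx 1.954 \cdot 10^{5}$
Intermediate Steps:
$o = \frac{585}{85898}$ ($o = \frac{5}{-6 + \left(\left(-6 - 33\right) \left(-24 + 93\right) + 291\right) \left(\frac{25}{-108} - \frac{1}{13}\right)} = \frac{5}{-6 + \left(\left(-39\right) 69 + 291\right) \left(25 \left(- \frac{1}{108}\right) - \frac{1}{13}\right)} = \frac{5}{-6 + \left(-2691 + 291\right) \left(- \frac{25}{108} - \frac{1}{13}\right)} = \frac{5}{-6 - - \frac{86600}{117}} = \frac{5}{-6 + \frac{86600}{117}} = \frac{5}{\frac{85898}{117}} = 5 \cdot \frac{117}{85898} = \frac{585}{85898} \approx 0.0068104$)
$\left(\left(167776 + 106569\right) + o\right) + 43 \left(-54\right) 34 = \left(\left(167776 + 106569\right) + \frac{585}{85898}\right) + 43 \left(-54\right) 34 = \left(274345 + \frac{585}{85898}\right) - 78948 = \frac{23565687395}{85898} - 78948 = \frac{16784212091}{85898}$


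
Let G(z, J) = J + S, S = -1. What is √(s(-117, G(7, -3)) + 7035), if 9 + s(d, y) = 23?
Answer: √7049 ≈ 83.958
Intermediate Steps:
G(z, J) = -1 + J (G(z, J) = J - 1 = -1 + J)
s(d, y) = 14 (s(d, y) = -9 + 23 = 14)
√(s(-117, G(7, -3)) + 7035) = √(14 + 7035) = √7049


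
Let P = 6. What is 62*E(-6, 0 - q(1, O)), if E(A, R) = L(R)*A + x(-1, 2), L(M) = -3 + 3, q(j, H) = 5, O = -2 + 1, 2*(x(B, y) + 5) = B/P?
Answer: -1891/6 ≈ -315.17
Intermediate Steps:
x(B, y) = -5 + B/12 (x(B, y) = -5 + (B/6)/2 = -5 + B/12)
O = -1
L(M) = 0
E(A, R) = -61/12 (E(A, R) = 0*A + (-5 + (1/12)*(-1)) = 0 + (-5 - 1/12) = 0 - 61/12 = -61/12)
62*E(-6, 0 - q(1, O)) = 62*(-61/12) = -1891/6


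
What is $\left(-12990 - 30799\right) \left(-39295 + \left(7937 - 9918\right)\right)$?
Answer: $1807434764$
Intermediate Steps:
$\left(-12990 - 30799\right) \left(-39295 + \left(7937 - 9918\right)\right) = - 43789 \left(-39295 + \left(7937 - 9918\right)\right) = - 43789 \left(-39295 - 1981\right) = \left(-43789\right) \left(-41276\right) = 1807434764$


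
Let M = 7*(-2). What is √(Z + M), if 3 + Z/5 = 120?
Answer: √571 ≈ 23.896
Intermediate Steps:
Z = 585 (Z = -15 + 5*120 = -15 + 600 = 585)
M = -14
√(Z + M) = √(585 - 14) = √571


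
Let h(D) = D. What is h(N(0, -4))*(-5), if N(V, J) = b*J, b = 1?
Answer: 20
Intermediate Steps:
N(V, J) = J (N(V, J) = 1*J = J)
h(N(0, -4))*(-5) = -4*(-5) = 20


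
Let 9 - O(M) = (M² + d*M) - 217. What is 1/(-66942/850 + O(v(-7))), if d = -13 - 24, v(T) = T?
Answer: -425/68321 ≈ -0.0062206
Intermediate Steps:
d = -37
O(M) = 226 - M² + 37*M (O(M) = 9 - ((M² - 37*M) - 217) = 9 - (-217 + M² - 37*M) = 9 + (217 - M² + 37*M) = 226 - M² + 37*M)
1/(-66942/850 + O(v(-7))) = 1/(-66942/850 + (226 - 1*(-7)² + 37*(-7))) = 1/(-66942*1/850 + (226 - 1*49 - 259)) = 1/(-33471/425 + (226 - 49 - 259)) = 1/(-33471/425 - 82) = 1/(-68321/425) = -425/68321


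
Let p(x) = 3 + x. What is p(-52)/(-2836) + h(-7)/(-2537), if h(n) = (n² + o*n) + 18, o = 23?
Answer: 390897/7194932 ≈ 0.054330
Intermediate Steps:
h(n) = 18 + n² + 23*n (h(n) = (n² + 23*n) + 18 = 18 + n² + 23*n)
p(-52)/(-2836) + h(-7)/(-2537) = (3 - 52)/(-2836) + (18 + (-7)² + 23*(-7))/(-2537) = -49*(-1/2836) + (18 + 49 - 161)*(-1/2537) = 49/2836 - 94*(-1/2537) = 49/2836 + 94/2537 = 390897/7194932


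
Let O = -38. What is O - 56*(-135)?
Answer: 7522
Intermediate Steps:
O - 56*(-135) = -38 - 56*(-135) = -38 + 7560 = 7522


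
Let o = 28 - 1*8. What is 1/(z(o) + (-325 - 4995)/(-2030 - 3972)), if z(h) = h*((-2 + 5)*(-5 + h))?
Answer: 3001/2703560 ≈ 0.0011100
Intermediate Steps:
o = 20 (o = 28 - 8 = 20)
z(h) = h*(-15 + 3*h) (z(h) = h*(3*(-5 + h)) = h*(-15 + 3*h))
1/(z(o) + (-325 - 4995)/(-2030 - 3972)) = 1/(3*20*(-5 + 20) + (-325 - 4995)/(-2030 - 3972)) = 1/(3*20*15 - 5320/(-6002)) = 1/(900 - 5320*(-1/6002)) = 1/(900 + 2660/3001) = 1/(2703560/3001) = 3001/2703560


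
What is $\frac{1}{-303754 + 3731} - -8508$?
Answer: $\frac{2552595683}{300023} \approx 8508.0$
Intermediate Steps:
$\frac{1}{-303754 + 3731} - -8508 = \frac{1}{-300023} + 8508 = - \frac{1}{300023} + 8508 = \frac{2552595683}{300023}$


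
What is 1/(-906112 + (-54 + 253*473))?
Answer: -1/786497 ≈ -1.2715e-6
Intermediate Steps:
1/(-906112 + (-54 + 253*473)) = 1/(-906112 + (-54 + 119669)) = 1/(-906112 + 119615) = 1/(-786497) = -1/786497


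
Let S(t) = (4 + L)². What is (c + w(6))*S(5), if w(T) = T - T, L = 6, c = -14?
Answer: -1400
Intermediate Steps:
S(t) = 100 (S(t) = (4 + 6)² = 10² = 100)
w(T) = 0
(c + w(6))*S(5) = (-14 + 0)*100 = -14*100 = -1400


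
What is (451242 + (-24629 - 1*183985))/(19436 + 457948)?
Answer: 20219/39782 ≈ 0.50824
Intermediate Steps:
(451242 + (-24629 - 1*183985))/(19436 + 457948) = (451242 + (-24629 - 183985))/477384 = (451242 - 208614)*(1/477384) = 242628*(1/477384) = 20219/39782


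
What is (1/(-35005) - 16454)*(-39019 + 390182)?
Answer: -202260150601173/35005 ≈ -5.7780e+9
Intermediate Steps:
(1/(-35005) - 16454)*(-39019 + 390182) = (-1/35005 - 16454)*351163 = -575972271/35005*351163 = -202260150601173/35005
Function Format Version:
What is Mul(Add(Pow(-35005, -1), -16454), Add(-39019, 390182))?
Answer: Rational(-202260150601173, 35005) ≈ -5.7780e+9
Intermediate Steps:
Mul(Add(Pow(-35005, -1), -16454), Add(-39019, 390182)) = Mul(Add(Rational(-1, 35005), -16454), 351163) = Mul(Rational(-575972271, 35005), 351163) = Rational(-202260150601173, 35005)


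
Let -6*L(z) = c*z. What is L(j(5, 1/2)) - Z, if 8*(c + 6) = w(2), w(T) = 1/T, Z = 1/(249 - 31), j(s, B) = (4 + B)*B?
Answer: 31001/13952 ≈ 2.2220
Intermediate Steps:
j(s, B) = B*(4 + B)
Z = 1/218 ≈ 0.0045872
w(T) = 1/T
c = -95/16 (c = -6 + (⅛)/2 = -6 + (⅛)*(½) = -6 + 1/16 = -95/16 ≈ -5.9375)
L(z) = 95*z/96 (L(z) = -(-95)*z/96 = 95*z/96)
L(j(5, 1/2)) - Z = 95*((1/2)*(4 + 1/2))/96 - 1*1/218 = 95*((1*(½))*(4 + 1*(½)))/96 - 1/218 = 95*((4 + ½)/2)/96 - 1/218 = 95*((½)*(9/2))/96 - 1/218 = (95/96)*(9/4) - 1/218 = 285/128 - 1/218 = 31001/13952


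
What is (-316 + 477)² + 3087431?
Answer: 3113352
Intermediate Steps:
(-316 + 477)² + 3087431 = 161² + 3087431 = 25921 + 3087431 = 3113352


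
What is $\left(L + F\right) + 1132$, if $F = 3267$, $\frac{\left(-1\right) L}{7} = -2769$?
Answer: $23782$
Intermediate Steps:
$L = 19383$ ($L = \left(-7\right) \left(-2769\right) = 19383$)
$\left(L + F\right) + 1132 = \left(19383 + 3267\right) + 1132 = 22650 + 1132 = 23782$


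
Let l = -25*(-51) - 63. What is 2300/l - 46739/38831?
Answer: 8165908/11765793 ≈ 0.69404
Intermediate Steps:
l = 1212 (l = 1275 - 63 = 1212)
2300/l - 46739/38831 = 2300/1212 - 46739/38831 = 2300*(1/1212) - 46739*1/38831 = 575/303 - 46739/38831 = 8165908/11765793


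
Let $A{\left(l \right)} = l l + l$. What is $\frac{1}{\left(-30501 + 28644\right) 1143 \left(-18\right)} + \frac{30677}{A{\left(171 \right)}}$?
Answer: $\frac{65113498661}{62428470012} \approx 1.043$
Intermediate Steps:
$A{\left(l \right)} = l + l^{2}$ ($A{\left(l \right)} = l^{2} + l = l + l^{2}$)
$\frac{1}{\left(-30501 + 28644\right) 1143 \left(-18\right)} + \frac{30677}{A{\left(171 \right)}} = \frac{1}{\left(-30501 + 28644\right) 1143 \left(-18\right)} + \frac{30677}{171 \left(1 + 171\right)} = \frac{1}{\left(-1857\right) \left(-20574\right)} + \frac{30677}{171 \cdot 172} = \left(- \frac{1}{1857}\right) \left(- \frac{1}{20574}\right) + \frac{30677}{29412} = \frac{1}{38205918} + 30677 \cdot \frac{1}{29412} = \frac{1}{38205918} + \frac{30677}{29412} = \frac{65113498661}{62428470012}$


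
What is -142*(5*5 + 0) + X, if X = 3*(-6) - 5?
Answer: -3573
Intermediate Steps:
X = -23 (X = -18 - 5 = -23)
-142*(5*5 + 0) + X = -142*(5*5 + 0) - 23 = -142*(25 + 0) - 23 = -142*25 - 23 = -3550 - 23 = -3573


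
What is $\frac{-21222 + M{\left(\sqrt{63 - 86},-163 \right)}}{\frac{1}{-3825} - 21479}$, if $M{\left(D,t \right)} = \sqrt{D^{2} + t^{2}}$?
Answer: $\frac{40587075}{41078588} - \frac{3825 \sqrt{26546}}{82157176} \approx 0.98045$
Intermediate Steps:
$\frac{-21222 + M{\left(\sqrt{63 - 86},-163 \right)}}{\frac{1}{-3825} - 21479} = \frac{-21222 + \sqrt{\left(\sqrt{63 - 86}\right)^{2} + \left(-163\right)^{2}}}{\frac{1}{-3825} - 21479} = \frac{-21222 + \sqrt{\left(\sqrt{-23}\right)^{2} + 26569}}{- \frac{1}{3825} - 21479} = \frac{-21222 + \sqrt{\left(i \sqrt{23}\right)^{2} + 26569}}{- \frac{82157176}{3825}} = \left(-21222 + \sqrt{-23 + 26569}\right) \left(- \frac{3825}{82157176}\right) = \left(-21222 + \sqrt{26546}\right) \left(- \frac{3825}{82157176}\right) = \frac{40587075}{41078588} - \frac{3825 \sqrt{26546}}{82157176}$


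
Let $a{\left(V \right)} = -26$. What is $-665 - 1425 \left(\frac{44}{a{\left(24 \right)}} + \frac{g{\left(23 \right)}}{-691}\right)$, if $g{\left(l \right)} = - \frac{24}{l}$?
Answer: $\frac{360405965}{206609} \approx 1744.4$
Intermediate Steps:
$-665 - 1425 \left(\frac{44}{a{\left(24 \right)}} + \frac{g{\left(23 \right)}}{-691}\right) = -665 - 1425 \left(\frac{44}{-26} + \frac{\left(-24\right) \frac{1}{23}}{-691}\right) = -665 - 1425 \left(44 \left(- \frac{1}{26}\right) + \left(-24\right) \frac{1}{23} \left(- \frac{1}{691}\right)\right) = -665 - 1425 \left(- \frac{22}{13} - - \frac{24}{15893}\right) = -665 - 1425 \left(- \frac{22}{13} + \frac{24}{15893}\right) = -665 - - \frac{497800950}{206609} = -665 + \frac{497800950}{206609} = \frac{360405965}{206609}$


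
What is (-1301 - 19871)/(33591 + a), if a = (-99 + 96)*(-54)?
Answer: -21172/33753 ≈ -0.62726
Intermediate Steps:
a = 162 (a = -3*(-54) = 162)
(-1301 - 19871)/(33591 + a) = (-1301 - 19871)/(33591 + 162) = -21172/33753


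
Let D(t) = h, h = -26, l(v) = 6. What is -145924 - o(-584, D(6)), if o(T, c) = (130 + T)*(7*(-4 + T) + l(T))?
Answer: -2011864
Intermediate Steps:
D(t) = -26
o(T, c) = (-22 + 7*T)*(130 + T) (o(T, c) = (130 + T)*(7*(-4 + T) + 6) = (130 + T)*((-28 + 7*T) + 6) = (130 + T)*(-22 + 7*T) = (-22 + 7*T)*(130 + T))
-145924 - o(-584, D(6)) = -145924 - (-2860 + 7*(-584)² + 888*(-584)) = -145924 - (-2860 + 7*341056 - 518592) = -145924 - (-2860 + 2387392 - 518592) = -145924 - 1*1865940 = -145924 - 1865940 = -2011864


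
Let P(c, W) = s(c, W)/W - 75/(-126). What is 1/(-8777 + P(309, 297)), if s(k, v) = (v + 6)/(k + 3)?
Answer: -216216/1897598425 ≈ -0.00011394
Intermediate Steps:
s(k, v) = (6 + v)/(3 + k)
P(c, W) = 25/42 + (6 + W)/(W*(3 + c)) (P(c, W) = ((6 + W)/(3 + c))/W - 75/(-126) = (6 + W)/(W*(3 + c)) - 75*(-1/126) = (6 + W)/(W*(3 + c)) + 25/42 = 25/42 + (6 + W)/(W*(3 + c)))
1/(-8777 + P(309, 297)) = 1/(-8777 + (1/42)*(252 + 117*297 + 25*297*309)/(297*(3 + 309))) = 1/(-8777 + (1/42)*(1/297)*(252 + 34749 + 2294325)/312) = 1/(-8777 + (1/42)*(1/297)*(1/312)*2329326) = 1/(-8777 + 129407/216216) = 1/(-1897598425/216216) = -216216/1897598425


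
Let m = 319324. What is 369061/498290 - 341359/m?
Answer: -26122870673/79557977980 ≈ -0.32835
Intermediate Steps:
369061/498290 - 341359/m = 369061/498290 - 341359/319324 = -26122870673/79557977980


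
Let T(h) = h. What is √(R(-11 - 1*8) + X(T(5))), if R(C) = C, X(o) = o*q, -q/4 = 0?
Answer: I*√19 ≈ 4.3589*I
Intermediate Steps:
q = 0 (q = -4*0 = 0)
X(o) = 0 (X(o) = o*0 = 0)
√(R(-11 - 1*8) + X(T(5))) = √((-11 - 1*8) + 0) = √((-11 - 8) + 0) = √(-19 + 0) = √(-19) = I*√19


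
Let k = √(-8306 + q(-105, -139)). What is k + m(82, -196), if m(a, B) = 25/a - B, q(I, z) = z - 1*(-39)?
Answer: 16097/82 + 3*I*√934 ≈ 196.3 + 91.684*I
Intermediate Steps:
q(I, z) = 39 + z (q(I, z) = z + 39 = 39 + z)
m(a, B) = -B + 25/a
k = 3*I*√934 (k = √(-8306 + (39 - 139)) = √(-8306 - 100) = √(-8406) = 3*I*√934 ≈ 91.684*I)
k + m(82, -196) = 3*I*√934 + (-1*(-196) + 25/82) = 3*I*√934 + (196 + 25*(1/82)) = 3*I*√934 + (196 + 25/82) = 3*I*√934 + 16097/82 = 16097/82 + 3*I*√934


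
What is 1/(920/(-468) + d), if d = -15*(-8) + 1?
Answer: 117/13927 ≈ 0.0084009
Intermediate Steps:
d = 121 (d = 120 + 1 = 121)
1/(920/(-468) + d) = 1/(920/(-468) + 121) = 1/(920*(-1/468) + 121) = 1/(-230/117 + 121) = 1/(13927/117) = 117/13927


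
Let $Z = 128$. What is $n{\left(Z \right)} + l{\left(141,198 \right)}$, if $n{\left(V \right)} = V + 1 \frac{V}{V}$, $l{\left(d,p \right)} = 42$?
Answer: $171$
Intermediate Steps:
$n{\left(V \right)} = 1 + V$ ($n{\left(V \right)} = V + 1 \cdot 1 = V + 1 = 1 + V$)
$n{\left(Z \right)} + l{\left(141,198 \right)} = \left(1 + 128\right) + 42 = 129 + 42 = 171$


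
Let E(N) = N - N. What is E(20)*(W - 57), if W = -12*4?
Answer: 0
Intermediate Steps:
E(N) = 0
W = -48
E(20)*(W - 57) = 0*(-48 - 57) = 0*(-105) = 0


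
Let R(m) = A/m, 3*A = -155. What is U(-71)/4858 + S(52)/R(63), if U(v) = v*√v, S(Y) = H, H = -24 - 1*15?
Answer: 7371/155 - 71*I*√71/4858 ≈ 47.555 - 0.12315*I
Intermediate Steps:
A = -155/3 (A = (⅓)*(-155) = -155/3 ≈ -51.667)
R(m) = -155/(3*m)
H = -39 (H = -24 - 15 = -39)
S(Y) = -39
U(v) = v^(3/2)
U(-71)/4858 + S(52)/R(63) = (-71)^(3/2)/4858 - 39/((-155/3/63)) = -71*I*√71*(1/4858) - 39/((-155/3*1/63)) = -71*I*√71/4858 - 39/(-155/189) = -71*I*√71/4858 - 39*(-189/155) = -71*I*√71/4858 + 7371/155 = 7371/155 - 71*I*√71/4858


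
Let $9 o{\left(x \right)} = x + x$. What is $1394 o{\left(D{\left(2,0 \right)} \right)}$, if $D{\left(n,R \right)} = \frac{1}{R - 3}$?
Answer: $- \frac{2788}{27} \approx -103.26$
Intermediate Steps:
$D{\left(n,R \right)} = \frac{1}{-3 + R}$
$o{\left(x \right)} = \frac{2 x}{9}$ ($o{\left(x \right)} = \frac{x + x}{9} = \frac{2 x}{9}$)
$1394 o{\left(D{\left(2,0 \right)} \right)} = 1394 \frac{2}{9 \left(-3 + 0\right)} = 1394 \frac{2}{9 \left(-3\right)} = 1394 \cdot \frac{2}{9} \left(- \frac{1}{3}\right) = 1394 \left(- \frac{2}{27}\right) = - \frac{2788}{27}$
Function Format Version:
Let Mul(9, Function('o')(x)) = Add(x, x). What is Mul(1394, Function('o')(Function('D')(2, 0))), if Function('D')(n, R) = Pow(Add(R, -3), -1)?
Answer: Rational(-2788, 27) ≈ -103.26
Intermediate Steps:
Function('D')(n, R) = Pow(Add(-3, R), -1)
Function('o')(x) = Mul(Rational(2, 9), x) (Function('o')(x) = Mul(Rational(1, 9), Add(x, x)) = Mul(Rational(1, 9), Mul(2, x)) = Mul(Rational(2, 9), x))
Mul(1394, Function('o')(Function('D')(2, 0))) = Mul(1394, Mul(Rational(2, 9), Pow(Add(-3, 0), -1))) = Mul(1394, Mul(Rational(2, 9), Pow(-3, -1))) = Mul(1394, Mul(Rational(2, 9), Rational(-1, 3))) = Mul(1394, Rational(-2, 27)) = Rational(-2788, 27)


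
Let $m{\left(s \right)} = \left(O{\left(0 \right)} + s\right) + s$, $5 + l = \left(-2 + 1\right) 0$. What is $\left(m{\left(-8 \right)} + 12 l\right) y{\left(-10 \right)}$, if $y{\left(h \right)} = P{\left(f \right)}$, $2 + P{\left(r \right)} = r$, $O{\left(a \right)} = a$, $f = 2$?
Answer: $0$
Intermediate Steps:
$P{\left(r \right)} = -2 + r$
$l = -5$ ($l = -5 + \left(-2 + 1\right) 0 = -5 - 0 = -5 + 0 = -5$)
$y{\left(h \right)} = 0$ ($y{\left(h \right)} = -2 + 2 = 0$)
$m{\left(s \right)} = 2 s$ ($m{\left(s \right)} = \left(0 + s\right) + s = s + s = 2 s$)
$\left(m{\left(-8 \right)} + 12 l\right) y{\left(-10 \right)} = \left(2 \left(-8\right) + 12 \left(-5\right)\right) 0 = \left(-16 - 60\right) 0 = \left(-76\right) 0 = 0$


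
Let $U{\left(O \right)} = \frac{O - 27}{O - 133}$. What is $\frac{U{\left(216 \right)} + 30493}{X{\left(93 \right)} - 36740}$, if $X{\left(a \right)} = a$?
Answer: $- \frac{2531108}{3041701} \approx -0.83214$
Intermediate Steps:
$U{\left(O \right)} = \frac{-27 + O}{-133 + O}$
$\frac{U{\left(216 \right)} + 30493}{X{\left(93 \right)} - 36740} = \frac{\frac{-27 + 216}{-133 + 216} + 30493}{93 - 36740} = \frac{\frac{1}{83} \cdot 189 + 30493}{-36647} = \left(\frac{1}{83} \cdot 189 + 30493\right) \left(- \frac{1}{36647}\right) = \left(\frac{189}{83} + 30493\right) \left(- \frac{1}{36647}\right) = \frac{2531108}{83} \left(- \frac{1}{36647}\right) = - \frac{2531108}{3041701}$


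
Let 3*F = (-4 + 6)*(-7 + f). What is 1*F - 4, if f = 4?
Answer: -6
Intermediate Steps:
F = -2 (F = ((-4 + 6)*(-7 + 4))/3 = (2*(-3))/3 = (1/3)*(-6) = -2)
1*F - 4 = 1*(-2) - 4 = -2 - 4 = -6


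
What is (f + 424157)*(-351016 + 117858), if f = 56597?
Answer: -112091641132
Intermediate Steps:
(f + 424157)*(-351016 + 117858) = (56597 + 424157)*(-351016 + 117858) = 480754*(-233158) = -112091641132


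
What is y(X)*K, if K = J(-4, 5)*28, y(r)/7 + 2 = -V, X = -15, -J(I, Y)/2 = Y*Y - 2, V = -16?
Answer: -126224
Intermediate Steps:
J(I, Y) = 4 - 2*Y² (J(I, Y) = -2*(Y*Y - 2) = -2*(Y² - 2) = -2*(-2 + Y²) = 4 - 2*Y²)
y(r) = 98 (y(r) = -14 + 7*(-1*(-16)) = -14 + 7*16 = -14 + 112 = 98)
K = -1288 (K = (4 - 2*5²)*28 = (4 - 2*25)*28 = (4 - 50)*28 = -46*28 = -1288)
y(X)*K = 98*(-1288) = -126224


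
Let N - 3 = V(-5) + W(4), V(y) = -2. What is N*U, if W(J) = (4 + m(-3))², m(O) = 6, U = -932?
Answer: -94132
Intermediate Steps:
W(J) = 100 (W(J) = (4 + 6)² = 10² = 100)
N = 101 (N = 3 + (-2 + 100) = 3 + 98 = 101)
N*U = 101*(-932) = -94132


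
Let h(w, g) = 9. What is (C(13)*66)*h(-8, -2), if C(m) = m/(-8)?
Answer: -3861/4 ≈ -965.25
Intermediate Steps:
C(m) = -m/8 (C(m) = m*(-⅛) = -m/8)
(C(13)*66)*h(-8, -2) = (-⅛*13*66)*9 = -13/8*66*9 = -429/4*9 = -3861/4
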